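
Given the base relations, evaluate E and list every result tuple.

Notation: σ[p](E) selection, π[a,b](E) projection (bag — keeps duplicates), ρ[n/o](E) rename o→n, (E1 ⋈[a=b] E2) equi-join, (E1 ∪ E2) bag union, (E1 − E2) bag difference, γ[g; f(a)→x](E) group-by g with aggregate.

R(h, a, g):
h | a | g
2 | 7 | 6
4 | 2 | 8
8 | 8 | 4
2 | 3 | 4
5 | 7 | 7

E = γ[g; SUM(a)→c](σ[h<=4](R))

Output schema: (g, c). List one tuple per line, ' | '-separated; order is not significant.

Stepwise |·|:
  R → 5
  σ[h<=4](R) → 3
  γ[g; SUM(a)→c](σ[h<=4](R)) → 3

== RESULT ==
g | c
4 | 3
6 | 7
8 | 2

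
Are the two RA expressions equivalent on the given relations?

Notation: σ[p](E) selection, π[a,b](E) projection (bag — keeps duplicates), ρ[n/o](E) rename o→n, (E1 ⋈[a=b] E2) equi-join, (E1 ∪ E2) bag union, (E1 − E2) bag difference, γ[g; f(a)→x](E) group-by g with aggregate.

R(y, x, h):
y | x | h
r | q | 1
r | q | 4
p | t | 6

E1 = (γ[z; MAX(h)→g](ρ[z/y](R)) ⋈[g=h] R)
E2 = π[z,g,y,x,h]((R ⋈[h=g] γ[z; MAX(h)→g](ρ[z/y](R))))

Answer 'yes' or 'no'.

E1 subexpression sizes:
  R → 3
  ρ[z/y](R) → 3
  γ[z; MAX(h)→g](ρ[z/y](R)) → 2
  R → 3
  (γ[z; MAX(h)→g](ρ[z/y](R)) ⋈[g=h] R) → 2
E2 subexpression sizes:
  R → 3
  R → 3
  ρ[z/y](R) → 3
  γ[z; MAX(h)→g](ρ[z/y](R)) → 2
  (R ⋈[h=g] γ[z; MAX(h)→g](ρ[z/y](R))) → 2
  π[z,g,y,x,h]((R ⋈[h=g] γ[z; MAX(h)→g](ρ[z/y](R)))) → 2

E1 and E2 produce the same multiset:
z | g | y | x | h
p | 6 | p | t | 6
r | 4 | r | q | 4

yes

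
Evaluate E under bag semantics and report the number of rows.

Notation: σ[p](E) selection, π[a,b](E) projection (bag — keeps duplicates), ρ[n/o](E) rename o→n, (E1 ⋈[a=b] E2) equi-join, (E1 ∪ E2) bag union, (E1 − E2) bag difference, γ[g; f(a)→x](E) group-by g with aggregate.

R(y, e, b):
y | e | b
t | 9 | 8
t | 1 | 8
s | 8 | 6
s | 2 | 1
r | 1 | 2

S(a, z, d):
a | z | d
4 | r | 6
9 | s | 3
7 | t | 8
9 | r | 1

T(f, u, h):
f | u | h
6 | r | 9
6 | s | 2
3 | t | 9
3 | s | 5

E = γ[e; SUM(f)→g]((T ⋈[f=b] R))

Stepwise |·|:
  T → 4
  R → 5
  (T ⋈[f=b] R) → 2
  γ[e; SUM(f)→g]((T ⋈[f=b] R)) → 1

|E| = 1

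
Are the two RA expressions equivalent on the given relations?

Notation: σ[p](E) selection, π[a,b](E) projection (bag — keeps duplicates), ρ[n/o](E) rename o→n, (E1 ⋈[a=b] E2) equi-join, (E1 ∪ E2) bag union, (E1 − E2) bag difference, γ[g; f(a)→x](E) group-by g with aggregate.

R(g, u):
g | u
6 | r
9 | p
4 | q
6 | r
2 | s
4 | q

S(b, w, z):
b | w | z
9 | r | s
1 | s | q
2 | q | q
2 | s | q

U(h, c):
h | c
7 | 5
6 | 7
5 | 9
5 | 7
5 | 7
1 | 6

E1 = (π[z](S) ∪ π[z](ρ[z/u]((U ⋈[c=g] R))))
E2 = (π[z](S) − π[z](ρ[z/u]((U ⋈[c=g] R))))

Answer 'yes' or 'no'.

E1 row counts bottom-up:
  S → 4
  π[z](S) → 4
  U → 6
  R → 6
  (U ⋈[c=g] R) → 3
  ρ[z/u]((U ⋈[c=g] R)) → 3
  π[z](ρ[z/u]((U ⋈[c=g] R))) → 3
  (π[z](S) ∪ π[z](ρ[z/u]((U ⋈[c=g] R)))) → 7
E2 row counts bottom-up:
  S → 4
  π[z](S) → 4
  U → 6
  R → 6
  (U ⋈[c=g] R) → 3
  ρ[z/u]((U ⋈[c=g] R)) → 3
  π[z](ρ[z/u]((U ⋈[c=g] R))) → 3
  (π[z](S) − π[z](ρ[z/u]((U ⋈[c=g] R)))) → 4

E1 result:
z
p
q
q
q
r
r
s
E2 result:
z
q
q
q
s
Witness: ('p',) appears 1× in E1 but 0× in E2.

no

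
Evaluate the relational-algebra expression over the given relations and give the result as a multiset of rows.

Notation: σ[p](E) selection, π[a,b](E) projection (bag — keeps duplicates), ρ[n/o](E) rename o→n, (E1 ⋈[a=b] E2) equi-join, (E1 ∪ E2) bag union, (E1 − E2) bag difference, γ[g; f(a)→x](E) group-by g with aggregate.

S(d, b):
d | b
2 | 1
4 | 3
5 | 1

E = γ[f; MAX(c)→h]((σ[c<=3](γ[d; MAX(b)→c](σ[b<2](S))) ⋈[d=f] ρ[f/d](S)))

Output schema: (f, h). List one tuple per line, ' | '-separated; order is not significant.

Stepwise |·|:
  S → 3
  σ[b<2](S) → 2
  γ[d; MAX(b)→c](σ[b<2](S)) → 2
  σ[c<=3](γ[d; MAX(b)→c](σ[b<2](S))) → 2
  S → 3
  ρ[f/d](S) → 3
  (σ[c<=3](γ[d; MAX(b)→c](σ[b<2](S))) ⋈[d=f] ρ[f/d](S)) → 2
  γ[f; MAX(c)→h]((σ[c<=3](γ[d; MAX(b)→c](σ[b<2](S))) ⋈[d=f] ρ[f/d](S))) → 2

== RESULT ==
f | h
2 | 1
5 | 1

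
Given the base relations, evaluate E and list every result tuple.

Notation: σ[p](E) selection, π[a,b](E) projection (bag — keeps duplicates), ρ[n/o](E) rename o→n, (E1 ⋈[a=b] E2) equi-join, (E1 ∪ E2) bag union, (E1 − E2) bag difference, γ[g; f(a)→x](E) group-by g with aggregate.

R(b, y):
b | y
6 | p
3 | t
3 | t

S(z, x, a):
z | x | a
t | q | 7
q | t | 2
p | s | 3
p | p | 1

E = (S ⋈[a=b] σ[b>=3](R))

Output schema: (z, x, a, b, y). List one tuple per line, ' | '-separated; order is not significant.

Per-node cardinality:
  S → 4
  R → 3
  σ[b>=3](R) → 3
  (S ⋈[a=b] σ[b>=3](R)) → 2

== RESULT ==
z | x | a | b | y
p | s | 3 | 3 | t
p | s | 3 | 3 | t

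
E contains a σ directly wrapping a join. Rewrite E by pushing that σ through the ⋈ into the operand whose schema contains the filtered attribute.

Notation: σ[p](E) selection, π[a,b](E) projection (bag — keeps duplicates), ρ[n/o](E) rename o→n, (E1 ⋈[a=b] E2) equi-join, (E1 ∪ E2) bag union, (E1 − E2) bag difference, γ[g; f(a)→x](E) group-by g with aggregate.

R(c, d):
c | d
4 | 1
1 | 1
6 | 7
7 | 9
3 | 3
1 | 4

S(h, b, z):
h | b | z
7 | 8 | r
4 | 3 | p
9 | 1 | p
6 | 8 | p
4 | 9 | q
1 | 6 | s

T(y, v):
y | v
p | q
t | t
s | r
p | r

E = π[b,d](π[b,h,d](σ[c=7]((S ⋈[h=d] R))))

σ filters on c, owned by the right side.
E' = π[b,d](π[b,h,d]((S ⋈[h=d] σ[c=7](R))))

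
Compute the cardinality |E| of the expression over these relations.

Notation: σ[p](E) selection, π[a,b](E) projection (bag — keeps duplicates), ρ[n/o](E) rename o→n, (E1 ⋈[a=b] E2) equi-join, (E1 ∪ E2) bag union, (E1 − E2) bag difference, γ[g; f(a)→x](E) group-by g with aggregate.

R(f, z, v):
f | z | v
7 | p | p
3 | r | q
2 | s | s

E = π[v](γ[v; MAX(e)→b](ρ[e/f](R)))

Subexpression sizes:
  R → 3
  ρ[e/f](R) → 3
  γ[v; MAX(e)→b](ρ[e/f](R)) → 3
  π[v](γ[v; MAX(e)→b](ρ[e/f](R))) → 3

|E| = 3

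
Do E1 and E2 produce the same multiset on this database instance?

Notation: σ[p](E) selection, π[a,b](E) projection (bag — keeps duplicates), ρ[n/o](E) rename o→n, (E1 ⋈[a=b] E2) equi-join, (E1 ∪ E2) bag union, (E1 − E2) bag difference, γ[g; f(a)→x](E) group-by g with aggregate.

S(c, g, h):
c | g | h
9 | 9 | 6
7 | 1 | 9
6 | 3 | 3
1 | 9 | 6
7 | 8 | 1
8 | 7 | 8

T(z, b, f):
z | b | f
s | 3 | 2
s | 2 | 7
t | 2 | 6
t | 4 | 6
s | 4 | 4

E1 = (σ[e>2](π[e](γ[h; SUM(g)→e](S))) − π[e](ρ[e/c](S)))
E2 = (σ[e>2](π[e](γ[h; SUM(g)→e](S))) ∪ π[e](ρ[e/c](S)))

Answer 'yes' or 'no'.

E1 row counts bottom-up:
  S → 6
  γ[h; SUM(g)→e](S) → 5
  π[e](γ[h; SUM(g)→e](S)) → 5
  σ[e>2](π[e](γ[h; SUM(g)→e](S))) → 4
  S → 6
  ρ[e/c](S) → 6
  π[e](ρ[e/c](S)) → 6
  (σ[e>2](π[e](γ[h; SUM(g)→e](S))) − π[e](ρ[e/c](S))) → 2
E2 row counts bottom-up:
  S → 6
  γ[h; SUM(g)→e](S) → 5
  π[e](γ[h; SUM(g)→e](S)) → 5
  σ[e>2](π[e](γ[h; SUM(g)→e](S))) → 4
  S → 6
  ρ[e/c](S) → 6
  π[e](ρ[e/c](S)) → 6
  (σ[e>2](π[e](γ[h; SUM(g)→e](S))) ∪ π[e](ρ[e/c](S))) → 10

E1 result:
e
3
18
E2 result:
e
1
3
6
7
7
7
8
8
9
18
Witness: (6,) appears 0× in E1 but 1× in E2.

no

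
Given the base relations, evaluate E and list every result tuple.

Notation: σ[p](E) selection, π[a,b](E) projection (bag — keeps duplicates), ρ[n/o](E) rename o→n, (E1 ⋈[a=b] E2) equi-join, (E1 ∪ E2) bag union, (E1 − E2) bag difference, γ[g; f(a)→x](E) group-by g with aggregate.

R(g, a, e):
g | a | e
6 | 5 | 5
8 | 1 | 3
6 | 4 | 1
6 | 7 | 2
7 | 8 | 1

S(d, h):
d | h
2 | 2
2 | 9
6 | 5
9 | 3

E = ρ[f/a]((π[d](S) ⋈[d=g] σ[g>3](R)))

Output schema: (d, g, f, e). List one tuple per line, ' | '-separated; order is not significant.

Stepwise |·|:
  S → 4
  π[d](S) → 4
  R → 5
  σ[g>3](R) → 5
  (π[d](S) ⋈[d=g] σ[g>3](R)) → 3
  ρ[f/a]((π[d](S) ⋈[d=g] σ[g>3](R))) → 3

== RESULT ==
d | g | f | e
6 | 6 | 4 | 1
6 | 6 | 5 | 5
6 | 6 | 7 | 2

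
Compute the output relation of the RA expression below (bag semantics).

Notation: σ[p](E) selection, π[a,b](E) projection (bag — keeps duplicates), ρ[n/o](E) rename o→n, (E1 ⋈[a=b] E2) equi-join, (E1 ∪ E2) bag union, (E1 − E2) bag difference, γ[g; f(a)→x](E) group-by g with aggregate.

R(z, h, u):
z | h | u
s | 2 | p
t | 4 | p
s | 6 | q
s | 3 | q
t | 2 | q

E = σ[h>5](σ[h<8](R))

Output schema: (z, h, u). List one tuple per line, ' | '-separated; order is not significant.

Per-node cardinality:
  R → 5
  σ[h<8](R) → 5
  σ[h>5](σ[h<8](R)) → 1

== RESULT ==
z | h | u
s | 6 | q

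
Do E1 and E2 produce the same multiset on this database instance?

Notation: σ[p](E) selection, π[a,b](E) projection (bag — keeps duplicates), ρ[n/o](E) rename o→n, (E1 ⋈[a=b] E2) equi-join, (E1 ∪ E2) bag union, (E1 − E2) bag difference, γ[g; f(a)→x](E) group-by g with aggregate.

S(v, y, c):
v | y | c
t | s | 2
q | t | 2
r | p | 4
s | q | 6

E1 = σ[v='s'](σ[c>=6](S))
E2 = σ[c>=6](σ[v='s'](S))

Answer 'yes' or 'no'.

E1 subexpression sizes:
  S → 4
  σ[c>=6](S) → 1
  σ[v='s'](σ[c>=6](S)) → 1
E2 subexpression sizes:
  S → 4
  σ[v='s'](S) → 1
  σ[c>=6](σ[v='s'](S)) → 1

E1 and E2 produce the same multiset:
v | y | c
s | q | 6

yes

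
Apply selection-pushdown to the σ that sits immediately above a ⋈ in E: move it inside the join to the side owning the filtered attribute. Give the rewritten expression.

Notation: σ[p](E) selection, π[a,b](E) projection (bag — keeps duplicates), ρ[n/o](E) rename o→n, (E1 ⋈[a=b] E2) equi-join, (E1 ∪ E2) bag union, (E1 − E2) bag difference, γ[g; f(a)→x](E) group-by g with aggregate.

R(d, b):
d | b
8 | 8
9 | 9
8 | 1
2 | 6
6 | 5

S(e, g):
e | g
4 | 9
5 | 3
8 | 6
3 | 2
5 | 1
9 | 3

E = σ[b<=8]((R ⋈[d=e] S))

σ filters on b, owned by the left side.
E' = (σ[b<=8](R) ⋈[d=e] S)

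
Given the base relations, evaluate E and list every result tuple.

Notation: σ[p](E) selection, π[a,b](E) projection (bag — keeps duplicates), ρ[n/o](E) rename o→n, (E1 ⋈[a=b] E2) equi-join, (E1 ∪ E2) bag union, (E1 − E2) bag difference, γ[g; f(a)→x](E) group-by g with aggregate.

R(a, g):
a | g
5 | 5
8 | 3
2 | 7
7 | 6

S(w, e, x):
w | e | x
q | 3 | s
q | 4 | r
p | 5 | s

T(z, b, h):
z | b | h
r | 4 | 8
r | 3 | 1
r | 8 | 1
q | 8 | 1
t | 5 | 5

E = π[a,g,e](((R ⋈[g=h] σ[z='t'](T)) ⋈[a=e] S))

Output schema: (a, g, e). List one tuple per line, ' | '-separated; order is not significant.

Subexpression sizes:
  R → 4
  T → 5
  σ[z='t'](T) → 1
  (R ⋈[g=h] σ[z='t'](T)) → 1
  S → 3
  ((R ⋈[g=h] σ[z='t'](T)) ⋈[a=e] S) → 1
  π[a,g,e](((R ⋈[g=h] σ[z='t'](T)) ⋈[a=e] S)) → 1

== RESULT ==
a | g | e
5 | 5 | 5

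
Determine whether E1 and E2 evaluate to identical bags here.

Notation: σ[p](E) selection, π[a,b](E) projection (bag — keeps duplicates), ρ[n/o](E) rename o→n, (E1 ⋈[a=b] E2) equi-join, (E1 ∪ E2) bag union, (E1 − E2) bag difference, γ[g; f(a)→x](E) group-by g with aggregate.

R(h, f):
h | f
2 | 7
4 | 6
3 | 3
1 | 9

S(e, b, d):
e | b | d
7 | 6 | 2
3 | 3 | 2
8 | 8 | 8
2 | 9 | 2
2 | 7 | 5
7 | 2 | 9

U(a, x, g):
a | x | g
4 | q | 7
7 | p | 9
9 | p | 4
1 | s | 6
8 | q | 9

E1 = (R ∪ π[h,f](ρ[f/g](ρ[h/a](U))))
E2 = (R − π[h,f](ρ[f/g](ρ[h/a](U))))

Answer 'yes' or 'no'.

E1 subexpression sizes:
  R → 4
  U → 5
  ρ[h/a](U) → 5
  ρ[f/g](ρ[h/a](U)) → 5
  π[h,f](ρ[f/g](ρ[h/a](U))) → 5
  (R ∪ π[h,f](ρ[f/g](ρ[h/a](U)))) → 9
E2 subexpression sizes:
  R → 4
  U → 5
  ρ[h/a](U) → 5
  ρ[f/g](ρ[h/a](U)) → 5
  π[h,f](ρ[f/g](ρ[h/a](U))) → 5
  (R − π[h,f](ρ[f/g](ρ[h/a](U)))) → 4

E1 result:
h | f
1 | 6
1 | 9
2 | 7
3 | 3
4 | 6
4 | 7
7 | 9
8 | 9
9 | 4
E2 result:
h | f
1 | 9
2 | 7
3 | 3
4 | 6
Witness: (4, 7) appears 1× in E1 but 0× in E2.

no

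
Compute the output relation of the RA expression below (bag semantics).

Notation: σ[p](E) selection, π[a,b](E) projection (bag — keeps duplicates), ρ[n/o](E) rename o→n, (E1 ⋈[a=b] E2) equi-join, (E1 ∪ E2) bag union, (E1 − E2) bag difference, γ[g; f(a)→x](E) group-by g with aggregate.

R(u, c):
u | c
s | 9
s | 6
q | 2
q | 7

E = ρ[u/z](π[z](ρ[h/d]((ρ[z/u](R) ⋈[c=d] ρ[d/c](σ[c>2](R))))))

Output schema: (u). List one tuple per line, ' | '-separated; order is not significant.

Per-node cardinality:
  R → 4
  ρ[z/u](R) → 4
  R → 4
  σ[c>2](R) → 3
  ρ[d/c](σ[c>2](R)) → 3
  (ρ[z/u](R) ⋈[c=d] ρ[d/c](σ[c>2](R))) → 3
  ρ[h/d]((ρ[z/u](R) ⋈[c=d] ρ[d/c](σ[c>2](R)))) → 3
  π[z](ρ[h/d]((ρ[z/u](R) ⋈[c=d] ρ[d/c](σ[c>2](R))))) → 3
  ρ[u/z](π[z](ρ[h/d]((ρ[z/u](R) ⋈[c=d] ρ[d/c](σ[c>2](R)))))) → 3

== RESULT ==
u
q
s
s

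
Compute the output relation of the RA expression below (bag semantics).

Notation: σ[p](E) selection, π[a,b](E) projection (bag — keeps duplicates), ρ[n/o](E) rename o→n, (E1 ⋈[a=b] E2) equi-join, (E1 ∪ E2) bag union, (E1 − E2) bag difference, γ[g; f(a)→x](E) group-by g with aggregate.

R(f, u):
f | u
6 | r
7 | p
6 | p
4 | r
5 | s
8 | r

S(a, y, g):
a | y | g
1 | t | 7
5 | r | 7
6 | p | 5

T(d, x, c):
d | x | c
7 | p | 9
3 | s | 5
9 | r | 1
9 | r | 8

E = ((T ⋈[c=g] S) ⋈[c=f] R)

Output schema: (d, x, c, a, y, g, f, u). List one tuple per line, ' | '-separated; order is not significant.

Stepwise |·|:
  T → 4
  S → 3
  (T ⋈[c=g] S) → 1
  R → 6
  ((T ⋈[c=g] S) ⋈[c=f] R) → 1

== RESULT ==
d | x | c | a | y | g | f | u
3 | s | 5 | 6 | p | 5 | 5 | s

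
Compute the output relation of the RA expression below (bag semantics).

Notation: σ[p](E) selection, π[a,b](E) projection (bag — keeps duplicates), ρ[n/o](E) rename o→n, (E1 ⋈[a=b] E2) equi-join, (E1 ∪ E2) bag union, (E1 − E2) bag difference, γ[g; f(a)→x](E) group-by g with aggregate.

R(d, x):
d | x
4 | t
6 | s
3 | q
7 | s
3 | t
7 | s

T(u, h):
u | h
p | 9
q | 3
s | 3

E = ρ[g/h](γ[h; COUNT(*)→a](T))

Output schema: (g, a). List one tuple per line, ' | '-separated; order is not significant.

Subexpression sizes:
  T → 3
  γ[h; COUNT(*)→a](T) → 2
  ρ[g/h](γ[h; COUNT(*)→a](T)) → 2

== RESULT ==
g | a
3 | 2
9 | 1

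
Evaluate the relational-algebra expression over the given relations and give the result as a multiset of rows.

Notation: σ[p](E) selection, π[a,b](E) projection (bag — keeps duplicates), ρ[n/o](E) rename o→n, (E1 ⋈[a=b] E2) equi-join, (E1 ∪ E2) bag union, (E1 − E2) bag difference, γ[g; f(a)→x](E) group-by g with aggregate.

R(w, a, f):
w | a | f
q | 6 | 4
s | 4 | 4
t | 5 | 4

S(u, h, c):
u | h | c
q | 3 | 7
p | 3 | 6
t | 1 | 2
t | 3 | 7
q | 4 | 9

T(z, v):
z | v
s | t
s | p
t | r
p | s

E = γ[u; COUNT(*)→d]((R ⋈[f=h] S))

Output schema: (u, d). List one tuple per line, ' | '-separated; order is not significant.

Per-node cardinality:
  R → 3
  S → 5
  (R ⋈[f=h] S) → 3
  γ[u; COUNT(*)→d]((R ⋈[f=h] S)) → 1

== RESULT ==
u | d
q | 3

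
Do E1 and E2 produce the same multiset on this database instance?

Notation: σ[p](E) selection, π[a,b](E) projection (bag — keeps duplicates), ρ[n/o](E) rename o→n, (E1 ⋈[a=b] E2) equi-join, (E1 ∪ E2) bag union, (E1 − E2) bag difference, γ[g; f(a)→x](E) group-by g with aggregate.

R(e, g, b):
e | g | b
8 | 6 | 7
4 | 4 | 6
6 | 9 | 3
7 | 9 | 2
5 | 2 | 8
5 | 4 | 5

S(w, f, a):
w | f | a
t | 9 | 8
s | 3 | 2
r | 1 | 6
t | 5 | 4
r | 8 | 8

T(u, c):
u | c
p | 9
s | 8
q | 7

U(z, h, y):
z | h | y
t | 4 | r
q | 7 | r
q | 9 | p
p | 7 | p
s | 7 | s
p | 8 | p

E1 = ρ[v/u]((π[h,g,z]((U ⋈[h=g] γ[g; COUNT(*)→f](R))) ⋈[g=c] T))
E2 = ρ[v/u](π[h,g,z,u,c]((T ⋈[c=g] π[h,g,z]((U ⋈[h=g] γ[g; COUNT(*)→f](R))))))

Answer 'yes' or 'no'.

E1 per-node cardinality:
  U → 6
  R → 6
  γ[g; COUNT(*)→f](R) → 4
  (U ⋈[h=g] γ[g; COUNT(*)→f](R)) → 2
  π[h,g,z]((U ⋈[h=g] γ[g; COUNT(*)→f](R))) → 2
  T → 3
  (π[h,g,z]((U ⋈[h=g] γ[g; COUNT(*)→f](R))) ⋈[g=c] T) → 1
  ρ[v/u]((π[h,g,z]((U ⋈[h=g] γ[g; COUNT(*)→f](R))) ⋈[g=c] T)) → 1
E2 per-node cardinality:
  T → 3
  U → 6
  R → 6
  γ[g; COUNT(*)→f](R) → 4
  (U ⋈[h=g] γ[g; COUNT(*)→f](R)) → 2
  π[h,g,z]((U ⋈[h=g] γ[g; COUNT(*)→f](R))) → 2
  (T ⋈[c=g] π[h,g,z]((U ⋈[h=g] γ[g; COUNT(*)→f](R)))) → 1
  π[h,g,z,u,c]((T ⋈[c=g] π[h,g,z]((U ⋈[h=g] γ[g; COUNT(*)→f](R))))) → 1
  ρ[v/u](π[h,g,z,u,c]((T ⋈[c=g] π[h,g,z]((U ⋈[h=g] γ[g; COUNT(*)→f](R)))))) → 1

E1 and E2 produce the same multiset:
h | g | z | v | c
9 | 9 | q | p | 9

yes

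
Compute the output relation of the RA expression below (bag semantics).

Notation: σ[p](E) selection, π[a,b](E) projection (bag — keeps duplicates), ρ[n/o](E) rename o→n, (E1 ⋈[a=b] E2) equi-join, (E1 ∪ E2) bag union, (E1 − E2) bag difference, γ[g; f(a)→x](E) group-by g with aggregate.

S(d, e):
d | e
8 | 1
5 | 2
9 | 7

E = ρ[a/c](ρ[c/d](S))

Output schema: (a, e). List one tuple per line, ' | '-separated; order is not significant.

Row counts bottom-up:
  S → 3
  ρ[c/d](S) → 3
  ρ[a/c](ρ[c/d](S)) → 3

== RESULT ==
a | e
5 | 2
8 | 1
9 | 7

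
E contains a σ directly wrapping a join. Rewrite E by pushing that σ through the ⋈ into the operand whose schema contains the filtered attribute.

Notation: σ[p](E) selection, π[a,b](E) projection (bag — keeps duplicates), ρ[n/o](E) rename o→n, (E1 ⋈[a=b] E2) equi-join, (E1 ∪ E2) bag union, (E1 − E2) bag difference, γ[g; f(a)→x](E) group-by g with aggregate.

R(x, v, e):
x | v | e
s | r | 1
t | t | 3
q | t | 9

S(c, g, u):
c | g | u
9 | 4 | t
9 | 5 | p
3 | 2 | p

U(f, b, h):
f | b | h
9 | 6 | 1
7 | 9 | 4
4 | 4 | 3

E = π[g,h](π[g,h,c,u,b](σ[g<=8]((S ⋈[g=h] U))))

σ filters on g, owned by the left side.
E' = π[g,h](π[g,h,c,u,b]((σ[g<=8](S) ⋈[g=h] U)))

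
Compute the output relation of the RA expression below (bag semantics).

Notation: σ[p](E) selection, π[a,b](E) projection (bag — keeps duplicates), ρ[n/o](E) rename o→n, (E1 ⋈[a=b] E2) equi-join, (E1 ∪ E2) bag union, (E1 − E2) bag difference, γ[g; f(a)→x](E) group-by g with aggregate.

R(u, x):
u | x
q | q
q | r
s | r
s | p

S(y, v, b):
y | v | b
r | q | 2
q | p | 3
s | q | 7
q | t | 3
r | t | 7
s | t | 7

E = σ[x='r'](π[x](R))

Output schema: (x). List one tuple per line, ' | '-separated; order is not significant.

Subexpression sizes:
  R → 4
  π[x](R) → 4
  σ[x='r'](π[x](R)) → 2

== RESULT ==
x
r
r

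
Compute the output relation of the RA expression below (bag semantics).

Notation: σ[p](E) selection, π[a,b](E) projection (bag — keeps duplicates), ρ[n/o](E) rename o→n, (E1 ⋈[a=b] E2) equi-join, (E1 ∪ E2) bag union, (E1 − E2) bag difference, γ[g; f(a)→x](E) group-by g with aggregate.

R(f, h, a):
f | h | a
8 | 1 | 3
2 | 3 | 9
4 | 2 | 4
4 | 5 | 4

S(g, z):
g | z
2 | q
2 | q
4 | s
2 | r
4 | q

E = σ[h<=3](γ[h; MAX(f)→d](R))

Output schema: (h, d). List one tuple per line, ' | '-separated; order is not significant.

Row counts bottom-up:
  R → 4
  γ[h; MAX(f)→d](R) → 4
  σ[h<=3](γ[h; MAX(f)→d](R)) → 3

== RESULT ==
h | d
1 | 8
2 | 4
3 | 2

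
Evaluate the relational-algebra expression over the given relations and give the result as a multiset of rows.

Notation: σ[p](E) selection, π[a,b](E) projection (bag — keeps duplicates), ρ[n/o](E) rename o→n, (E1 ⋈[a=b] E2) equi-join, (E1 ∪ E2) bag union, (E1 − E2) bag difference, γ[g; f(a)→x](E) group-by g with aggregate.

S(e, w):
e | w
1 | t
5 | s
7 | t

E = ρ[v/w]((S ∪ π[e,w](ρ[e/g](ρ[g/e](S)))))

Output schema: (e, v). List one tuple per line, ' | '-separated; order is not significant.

Per-node cardinality:
  S → 3
  S → 3
  ρ[g/e](S) → 3
  ρ[e/g](ρ[g/e](S)) → 3
  π[e,w](ρ[e/g](ρ[g/e](S))) → 3
  (S ∪ π[e,w](ρ[e/g](ρ[g/e](S)))) → 6
  ρ[v/w]((S ∪ π[e,w](ρ[e/g](ρ[g/e](S))))) → 6

== RESULT ==
e | v
1 | t
1 | t
5 | s
5 | s
7 | t
7 | t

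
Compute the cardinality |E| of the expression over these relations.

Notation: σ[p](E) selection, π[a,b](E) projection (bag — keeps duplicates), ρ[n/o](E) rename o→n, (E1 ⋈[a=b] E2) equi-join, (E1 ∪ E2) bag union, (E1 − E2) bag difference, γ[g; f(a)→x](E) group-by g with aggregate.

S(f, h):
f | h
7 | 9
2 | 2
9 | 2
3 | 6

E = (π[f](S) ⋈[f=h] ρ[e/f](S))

Row counts bottom-up:
  S → 4
  π[f](S) → 4
  S → 4
  ρ[e/f](S) → 4
  (π[f](S) ⋈[f=h] ρ[e/f](S)) → 3

|E| = 3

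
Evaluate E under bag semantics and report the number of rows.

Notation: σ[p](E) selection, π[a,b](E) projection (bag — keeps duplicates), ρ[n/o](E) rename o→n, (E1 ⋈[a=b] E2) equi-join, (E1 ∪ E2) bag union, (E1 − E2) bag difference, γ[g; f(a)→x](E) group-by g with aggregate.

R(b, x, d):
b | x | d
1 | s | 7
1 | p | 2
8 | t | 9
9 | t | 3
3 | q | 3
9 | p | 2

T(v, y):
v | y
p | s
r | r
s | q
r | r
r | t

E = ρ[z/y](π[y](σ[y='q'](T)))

Stepwise |·|:
  T → 5
  σ[y='q'](T) → 1
  π[y](σ[y='q'](T)) → 1
  ρ[z/y](π[y](σ[y='q'](T))) → 1

|E| = 1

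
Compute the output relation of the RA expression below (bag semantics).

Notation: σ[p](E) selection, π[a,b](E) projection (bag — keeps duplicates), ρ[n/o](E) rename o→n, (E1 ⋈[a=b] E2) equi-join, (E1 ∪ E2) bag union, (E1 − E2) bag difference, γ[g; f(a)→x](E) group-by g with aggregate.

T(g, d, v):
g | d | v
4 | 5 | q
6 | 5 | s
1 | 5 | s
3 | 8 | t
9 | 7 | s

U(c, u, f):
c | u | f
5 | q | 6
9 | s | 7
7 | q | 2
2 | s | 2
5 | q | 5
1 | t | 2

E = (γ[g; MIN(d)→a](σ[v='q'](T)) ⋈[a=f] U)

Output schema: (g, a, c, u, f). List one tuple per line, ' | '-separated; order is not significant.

Subexpression sizes:
  T → 5
  σ[v='q'](T) → 1
  γ[g; MIN(d)→a](σ[v='q'](T)) → 1
  U → 6
  (γ[g; MIN(d)→a](σ[v='q'](T)) ⋈[a=f] U) → 1

== RESULT ==
g | a | c | u | f
4 | 5 | 5 | q | 5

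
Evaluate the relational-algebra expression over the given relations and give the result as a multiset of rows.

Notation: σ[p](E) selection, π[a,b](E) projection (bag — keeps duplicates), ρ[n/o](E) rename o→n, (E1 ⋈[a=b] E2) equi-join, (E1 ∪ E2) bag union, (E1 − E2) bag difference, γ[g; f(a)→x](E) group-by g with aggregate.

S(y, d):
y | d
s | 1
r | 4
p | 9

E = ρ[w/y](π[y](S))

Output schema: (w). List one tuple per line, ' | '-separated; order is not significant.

Subexpression sizes:
  S → 3
  π[y](S) → 3
  ρ[w/y](π[y](S)) → 3

== RESULT ==
w
p
r
s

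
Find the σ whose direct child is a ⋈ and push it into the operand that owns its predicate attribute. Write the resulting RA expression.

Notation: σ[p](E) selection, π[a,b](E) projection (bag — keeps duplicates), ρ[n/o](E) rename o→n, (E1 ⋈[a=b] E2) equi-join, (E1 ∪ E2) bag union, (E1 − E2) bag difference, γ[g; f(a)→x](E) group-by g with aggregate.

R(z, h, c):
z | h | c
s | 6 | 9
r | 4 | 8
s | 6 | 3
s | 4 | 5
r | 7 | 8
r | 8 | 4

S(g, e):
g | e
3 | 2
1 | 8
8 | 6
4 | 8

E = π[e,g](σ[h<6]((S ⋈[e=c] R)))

σ filters on h, owned by the right side.
E' = π[e,g]((S ⋈[e=c] σ[h<6](R)))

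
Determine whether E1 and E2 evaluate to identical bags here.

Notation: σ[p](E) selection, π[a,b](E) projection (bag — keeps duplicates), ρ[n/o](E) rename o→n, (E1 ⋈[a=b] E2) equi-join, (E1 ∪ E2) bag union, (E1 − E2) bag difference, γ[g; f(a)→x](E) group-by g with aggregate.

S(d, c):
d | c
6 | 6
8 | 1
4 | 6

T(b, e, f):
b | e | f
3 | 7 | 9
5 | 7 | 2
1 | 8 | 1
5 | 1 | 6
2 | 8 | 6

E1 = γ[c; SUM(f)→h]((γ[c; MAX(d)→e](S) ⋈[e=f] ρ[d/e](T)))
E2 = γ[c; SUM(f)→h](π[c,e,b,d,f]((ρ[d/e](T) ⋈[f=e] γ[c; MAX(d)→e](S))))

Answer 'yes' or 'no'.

E1 per-node cardinality:
  S → 3
  γ[c; MAX(d)→e](S) → 2
  T → 5
  ρ[d/e](T) → 5
  (γ[c; MAX(d)→e](S) ⋈[e=f] ρ[d/e](T)) → 2
  γ[c; SUM(f)→h]((γ[c; MAX(d)→e](S) ⋈[e=f] ρ[d/e](T))) → 1
E2 per-node cardinality:
  T → 5
  ρ[d/e](T) → 5
  S → 3
  γ[c; MAX(d)→e](S) → 2
  (ρ[d/e](T) ⋈[f=e] γ[c; MAX(d)→e](S)) → 2
  π[c,e,b,d,f]((ρ[d/e](T) ⋈[f=e] γ[c; MAX(d)→e](S))) → 2
  γ[c; SUM(f)→h](π[c,e,b,d,f]((ρ[d/e](T) ⋈[f=e] γ[c; MAX(d)→e](S)))) → 1

E1 and E2 produce the same multiset:
c | h
6 | 12

yes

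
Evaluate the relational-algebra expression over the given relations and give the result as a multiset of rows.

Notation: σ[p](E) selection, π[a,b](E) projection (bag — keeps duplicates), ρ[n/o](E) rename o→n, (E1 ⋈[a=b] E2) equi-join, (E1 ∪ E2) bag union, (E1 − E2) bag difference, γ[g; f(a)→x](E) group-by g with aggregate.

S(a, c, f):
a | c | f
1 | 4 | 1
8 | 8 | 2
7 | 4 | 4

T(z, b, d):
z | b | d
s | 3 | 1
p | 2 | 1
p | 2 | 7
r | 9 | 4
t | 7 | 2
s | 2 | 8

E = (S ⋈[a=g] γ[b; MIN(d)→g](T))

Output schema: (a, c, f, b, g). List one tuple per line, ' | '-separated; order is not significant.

Per-node cardinality:
  S → 3
  T → 6
  γ[b; MIN(d)→g](T) → 4
  (S ⋈[a=g] γ[b; MIN(d)→g](T)) → 2

== RESULT ==
a | c | f | b | g
1 | 4 | 1 | 2 | 1
1 | 4 | 1 | 3 | 1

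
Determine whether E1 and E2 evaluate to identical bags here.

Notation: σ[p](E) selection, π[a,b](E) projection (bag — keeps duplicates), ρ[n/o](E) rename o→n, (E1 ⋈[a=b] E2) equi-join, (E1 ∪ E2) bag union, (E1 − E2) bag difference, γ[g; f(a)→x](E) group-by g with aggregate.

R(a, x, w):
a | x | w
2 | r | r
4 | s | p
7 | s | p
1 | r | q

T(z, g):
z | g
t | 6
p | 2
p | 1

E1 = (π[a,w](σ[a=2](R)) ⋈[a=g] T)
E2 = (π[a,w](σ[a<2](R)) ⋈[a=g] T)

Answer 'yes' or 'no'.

E1 per-node cardinality:
  R → 4
  σ[a=2](R) → 1
  π[a,w](σ[a=2](R)) → 1
  T → 3
  (π[a,w](σ[a=2](R)) ⋈[a=g] T) → 1
E2 per-node cardinality:
  R → 4
  σ[a<2](R) → 1
  π[a,w](σ[a<2](R)) → 1
  T → 3
  (π[a,w](σ[a<2](R)) ⋈[a=g] T) → 1

E1 result:
a | w | z | g
2 | r | p | 2
E2 result:
a | w | z | g
1 | q | p | 1
Witness: (1, 'q', 'p', 1) appears 0× in E1 but 1× in E2.

no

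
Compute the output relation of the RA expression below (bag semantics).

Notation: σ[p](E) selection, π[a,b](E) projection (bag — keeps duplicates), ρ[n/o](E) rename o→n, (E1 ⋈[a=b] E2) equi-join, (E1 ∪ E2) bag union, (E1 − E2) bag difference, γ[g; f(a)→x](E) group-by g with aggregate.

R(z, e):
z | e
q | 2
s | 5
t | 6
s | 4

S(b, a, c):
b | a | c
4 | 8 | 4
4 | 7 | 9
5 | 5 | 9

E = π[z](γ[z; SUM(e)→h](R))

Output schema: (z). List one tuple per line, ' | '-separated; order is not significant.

Subexpression sizes:
  R → 4
  γ[z; SUM(e)→h](R) → 3
  π[z](γ[z; SUM(e)→h](R)) → 3

== RESULT ==
z
q
s
t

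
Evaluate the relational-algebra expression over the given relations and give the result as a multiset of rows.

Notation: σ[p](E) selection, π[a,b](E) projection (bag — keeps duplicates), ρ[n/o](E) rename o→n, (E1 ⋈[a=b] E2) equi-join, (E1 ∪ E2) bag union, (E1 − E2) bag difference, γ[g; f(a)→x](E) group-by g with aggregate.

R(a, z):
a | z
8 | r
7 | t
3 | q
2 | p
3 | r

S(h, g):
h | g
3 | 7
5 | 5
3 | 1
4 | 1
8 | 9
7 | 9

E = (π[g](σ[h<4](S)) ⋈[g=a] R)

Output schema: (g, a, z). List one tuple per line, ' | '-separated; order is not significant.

Subexpression sizes:
  S → 6
  σ[h<4](S) → 2
  π[g](σ[h<4](S)) → 2
  R → 5
  (π[g](σ[h<4](S)) ⋈[g=a] R) → 1

== RESULT ==
g | a | z
7 | 7 | t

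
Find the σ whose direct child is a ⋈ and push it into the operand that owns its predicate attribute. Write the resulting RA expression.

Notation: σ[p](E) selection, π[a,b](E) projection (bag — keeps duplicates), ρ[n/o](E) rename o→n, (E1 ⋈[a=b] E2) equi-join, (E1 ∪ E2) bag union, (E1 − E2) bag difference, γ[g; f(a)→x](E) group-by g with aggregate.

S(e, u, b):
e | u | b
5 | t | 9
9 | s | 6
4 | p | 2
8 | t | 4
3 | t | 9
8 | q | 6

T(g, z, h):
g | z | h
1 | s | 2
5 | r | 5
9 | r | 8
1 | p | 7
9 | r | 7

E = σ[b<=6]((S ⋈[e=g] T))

σ filters on b, owned by the left side.
E' = (σ[b<=6](S) ⋈[e=g] T)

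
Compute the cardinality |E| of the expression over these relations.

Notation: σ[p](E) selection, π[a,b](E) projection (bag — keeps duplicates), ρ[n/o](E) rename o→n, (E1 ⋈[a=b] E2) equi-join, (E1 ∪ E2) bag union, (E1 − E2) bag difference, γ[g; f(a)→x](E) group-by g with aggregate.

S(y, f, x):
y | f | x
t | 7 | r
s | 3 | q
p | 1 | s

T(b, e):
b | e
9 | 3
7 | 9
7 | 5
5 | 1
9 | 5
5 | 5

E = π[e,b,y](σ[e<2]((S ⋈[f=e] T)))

Stepwise |·|:
  S → 3
  T → 6
  (S ⋈[f=e] T) → 2
  σ[e<2]((S ⋈[f=e] T)) → 1
  π[e,b,y](σ[e<2]((S ⋈[f=e] T))) → 1

|E| = 1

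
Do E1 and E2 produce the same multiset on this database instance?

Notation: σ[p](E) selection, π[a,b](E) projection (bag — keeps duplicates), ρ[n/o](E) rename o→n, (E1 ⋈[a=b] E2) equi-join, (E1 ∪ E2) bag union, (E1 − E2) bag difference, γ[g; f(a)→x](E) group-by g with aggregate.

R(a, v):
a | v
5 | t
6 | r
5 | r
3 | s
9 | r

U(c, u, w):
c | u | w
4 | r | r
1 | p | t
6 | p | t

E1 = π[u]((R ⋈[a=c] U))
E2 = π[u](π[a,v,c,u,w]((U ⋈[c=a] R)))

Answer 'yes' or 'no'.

E1 stepwise |·|:
  R → 5
  U → 3
  (R ⋈[a=c] U) → 1
  π[u]((R ⋈[a=c] U)) → 1
E2 stepwise |·|:
  U → 3
  R → 5
  (U ⋈[c=a] R) → 1
  π[a,v,c,u,w]((U ⋈[c=a] R)) → 1
  π[u](π[a,v,c,u,w]((U ⋈[c=a] R))) → 1

E1 and E2 produce the same multiset:
u
p

yes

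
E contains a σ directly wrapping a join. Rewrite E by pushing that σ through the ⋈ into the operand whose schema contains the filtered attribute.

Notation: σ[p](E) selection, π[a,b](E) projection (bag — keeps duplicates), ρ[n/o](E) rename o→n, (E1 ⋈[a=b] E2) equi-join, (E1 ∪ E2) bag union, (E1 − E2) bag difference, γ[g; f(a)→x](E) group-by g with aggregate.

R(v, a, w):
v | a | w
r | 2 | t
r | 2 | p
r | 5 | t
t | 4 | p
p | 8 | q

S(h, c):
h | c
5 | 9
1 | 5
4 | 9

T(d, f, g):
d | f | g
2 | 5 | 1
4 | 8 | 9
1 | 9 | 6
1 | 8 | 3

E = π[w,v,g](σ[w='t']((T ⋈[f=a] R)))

σ filters on w, owned by the right side.
E' = π[w,v,g]((T ⋈[f=a] σ[w='t'](R)))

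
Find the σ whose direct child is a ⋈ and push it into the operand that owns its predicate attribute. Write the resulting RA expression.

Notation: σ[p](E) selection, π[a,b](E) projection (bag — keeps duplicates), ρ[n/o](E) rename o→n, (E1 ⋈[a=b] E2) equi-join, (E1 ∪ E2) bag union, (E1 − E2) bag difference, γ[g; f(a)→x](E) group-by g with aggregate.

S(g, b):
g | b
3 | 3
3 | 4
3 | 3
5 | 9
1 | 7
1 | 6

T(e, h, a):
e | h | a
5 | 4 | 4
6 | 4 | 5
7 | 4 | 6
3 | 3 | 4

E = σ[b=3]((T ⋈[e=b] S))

σ filters on b, owned by the right side.
E' = (T ⋈[e=b] σ[b=3](S))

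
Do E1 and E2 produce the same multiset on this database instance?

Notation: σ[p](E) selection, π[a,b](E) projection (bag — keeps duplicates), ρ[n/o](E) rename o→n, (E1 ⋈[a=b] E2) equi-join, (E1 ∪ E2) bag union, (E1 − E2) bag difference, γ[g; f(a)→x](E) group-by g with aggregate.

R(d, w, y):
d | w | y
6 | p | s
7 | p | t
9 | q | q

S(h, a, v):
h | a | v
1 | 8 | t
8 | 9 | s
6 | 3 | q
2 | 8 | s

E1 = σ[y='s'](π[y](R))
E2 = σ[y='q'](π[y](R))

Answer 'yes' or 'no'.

E1 subexpression sizes:
  R → 3
  π[y](R) → 3
  σ[y='s'](π[y](R)) → 1
E2 subexpression sizes:
  R → 3
  π[y](R) → 3
  σ[y='q'](π[y](R)) → 1

E1 result:
y
s
E2 result:
y
q
Witness: ('q',) appears 0× in E1 but 1× in E2.

no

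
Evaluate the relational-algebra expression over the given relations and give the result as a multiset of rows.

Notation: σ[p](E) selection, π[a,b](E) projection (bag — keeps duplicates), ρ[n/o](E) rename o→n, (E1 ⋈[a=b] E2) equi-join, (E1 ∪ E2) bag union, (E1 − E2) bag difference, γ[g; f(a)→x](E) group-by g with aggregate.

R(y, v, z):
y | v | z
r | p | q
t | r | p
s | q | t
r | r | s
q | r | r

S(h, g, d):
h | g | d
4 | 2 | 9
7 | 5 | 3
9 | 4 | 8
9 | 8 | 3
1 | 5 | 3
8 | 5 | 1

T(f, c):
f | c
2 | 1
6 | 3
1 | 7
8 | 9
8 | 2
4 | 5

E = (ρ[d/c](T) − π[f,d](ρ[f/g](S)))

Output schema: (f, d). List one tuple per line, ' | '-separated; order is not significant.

Row counts bottom-up:
  T → 6
  ρ[d/c](T) → 6
  S → 6
  ρ[f/g](S) → 6
  π[f,d](ρ[f/g](S)) → 6
  (ρ[d/c](T) − π[f,d](ρ[f/g](S))) → 6

== RESULT ==
f | d
1 | 7
2 | 1
4 | 5
6 | 3
8 | 2
8 | 9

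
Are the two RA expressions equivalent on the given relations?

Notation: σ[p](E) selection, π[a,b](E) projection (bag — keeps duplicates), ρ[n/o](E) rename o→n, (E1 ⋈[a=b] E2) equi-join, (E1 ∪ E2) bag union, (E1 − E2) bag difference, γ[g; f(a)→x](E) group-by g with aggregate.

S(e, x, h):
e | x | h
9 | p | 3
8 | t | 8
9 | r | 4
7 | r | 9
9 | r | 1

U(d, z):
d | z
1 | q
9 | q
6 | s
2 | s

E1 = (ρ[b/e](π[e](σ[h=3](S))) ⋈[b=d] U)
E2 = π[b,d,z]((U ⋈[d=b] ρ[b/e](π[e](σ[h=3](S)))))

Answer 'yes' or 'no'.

E1 stepwise |·|:
  S → 5
  σ[h=3](S) → 1
  π[e](σ[h=3](S)) → 1
  ρ[b/e](π[e](σ[h=3](S))) → 1
  U → 4
  (ρ[b/e](π[e](σ[h=3](S))) ⋈[b=d] U) → 1
E2 stepwise |·|:
  U → 4
  S → 5
  σ[h=3](S) → 1
  π[e](σ[h=3](S)) → 1
  ρ[b/e](π[e](σ[h=3](S))) → 1
  (U ⋈[d=b] ρ[b/e](π[e](σ[h=3](S)))) → 1
  π[b,d,z]((U ⋈[d=b] ρ[b/e](π[e](σ[h=3](S))))) → 1

E1 and E2 produce the same multiset:
b | d | z
9 | 9 | q

yes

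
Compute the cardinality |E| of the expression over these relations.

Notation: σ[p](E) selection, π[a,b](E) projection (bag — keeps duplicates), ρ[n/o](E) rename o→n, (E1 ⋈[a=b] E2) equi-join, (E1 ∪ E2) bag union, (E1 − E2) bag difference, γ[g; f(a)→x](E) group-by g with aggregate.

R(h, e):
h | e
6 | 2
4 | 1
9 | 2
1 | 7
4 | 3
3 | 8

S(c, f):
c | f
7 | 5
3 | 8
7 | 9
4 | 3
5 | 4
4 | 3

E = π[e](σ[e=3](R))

Per-node cardinality:
  R → 6
  σ[e=3](R) → 1
  π[e](σ[e=3](R)) → 1

|E| = 1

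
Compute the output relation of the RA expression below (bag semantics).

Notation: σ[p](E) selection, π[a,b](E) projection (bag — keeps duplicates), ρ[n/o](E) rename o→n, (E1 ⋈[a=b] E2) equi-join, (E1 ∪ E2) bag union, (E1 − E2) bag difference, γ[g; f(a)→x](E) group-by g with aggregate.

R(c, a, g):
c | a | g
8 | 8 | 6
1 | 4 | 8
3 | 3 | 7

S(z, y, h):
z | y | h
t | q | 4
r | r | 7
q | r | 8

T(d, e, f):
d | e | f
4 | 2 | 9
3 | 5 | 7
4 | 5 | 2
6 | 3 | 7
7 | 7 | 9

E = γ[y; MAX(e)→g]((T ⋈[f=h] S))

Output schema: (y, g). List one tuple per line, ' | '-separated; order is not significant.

Stepwise |·|:
  T → 5
  S → 3
  (T ⋈[f=h] S) → 2
  γ[y; MAX(e)→g]((T ⋈[f=h] S)) → 1

== RESULT ==
y | g
r | 5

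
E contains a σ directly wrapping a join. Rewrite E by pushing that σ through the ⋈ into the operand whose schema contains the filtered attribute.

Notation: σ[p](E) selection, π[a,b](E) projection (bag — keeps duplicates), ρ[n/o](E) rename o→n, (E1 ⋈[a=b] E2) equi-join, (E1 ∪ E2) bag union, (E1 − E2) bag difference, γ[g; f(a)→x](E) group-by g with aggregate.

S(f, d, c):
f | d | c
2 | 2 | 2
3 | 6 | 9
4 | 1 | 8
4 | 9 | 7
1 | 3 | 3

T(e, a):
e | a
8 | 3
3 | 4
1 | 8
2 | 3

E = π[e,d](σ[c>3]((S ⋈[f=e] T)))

σ filters on c, owned by the left side.
E' = π[e,d]((σ[c>3](S) ⋈[f=e] T))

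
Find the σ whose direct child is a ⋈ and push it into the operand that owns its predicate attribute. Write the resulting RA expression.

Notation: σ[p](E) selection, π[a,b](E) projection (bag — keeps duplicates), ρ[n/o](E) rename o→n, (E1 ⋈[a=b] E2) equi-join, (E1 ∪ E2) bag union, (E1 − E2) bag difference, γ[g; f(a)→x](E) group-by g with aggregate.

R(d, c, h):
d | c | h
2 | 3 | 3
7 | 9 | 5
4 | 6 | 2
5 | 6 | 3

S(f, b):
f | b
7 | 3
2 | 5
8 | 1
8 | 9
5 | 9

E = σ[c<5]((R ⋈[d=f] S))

σ filters on c, owned by the left side.
E' = (σ[c<5](R) ⋈[d=f] S)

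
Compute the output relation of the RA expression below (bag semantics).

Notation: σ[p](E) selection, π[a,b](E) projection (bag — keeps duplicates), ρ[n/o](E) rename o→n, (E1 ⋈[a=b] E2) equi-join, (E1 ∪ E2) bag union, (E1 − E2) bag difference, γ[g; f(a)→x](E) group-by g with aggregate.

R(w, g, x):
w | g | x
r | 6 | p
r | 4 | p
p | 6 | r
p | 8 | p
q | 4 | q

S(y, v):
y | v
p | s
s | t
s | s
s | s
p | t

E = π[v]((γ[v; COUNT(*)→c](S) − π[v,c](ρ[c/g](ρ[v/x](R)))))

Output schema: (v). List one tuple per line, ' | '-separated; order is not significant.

Stepwise |·|:
  S → 5
  γ[v; COUNT(*)→c](S) → 2
  R → 5
  ρ[v/x](R) → 5
  ρ[c/g](ρ[v/x](R)) → 5
  π[v,c](ρ[c/g](ρ[v/x](R))) → 5
  (γ[v; COUNT(*)→c](S) − π[v,c](ρ[c/g](ρ[v/x](R)))) → 2
  π[v]((γ[v; COUNT(*)→c](S) − π[v,c](ρ[c/g](ρ[v/x](R))))) → 2

== RESULT ==
v
s
t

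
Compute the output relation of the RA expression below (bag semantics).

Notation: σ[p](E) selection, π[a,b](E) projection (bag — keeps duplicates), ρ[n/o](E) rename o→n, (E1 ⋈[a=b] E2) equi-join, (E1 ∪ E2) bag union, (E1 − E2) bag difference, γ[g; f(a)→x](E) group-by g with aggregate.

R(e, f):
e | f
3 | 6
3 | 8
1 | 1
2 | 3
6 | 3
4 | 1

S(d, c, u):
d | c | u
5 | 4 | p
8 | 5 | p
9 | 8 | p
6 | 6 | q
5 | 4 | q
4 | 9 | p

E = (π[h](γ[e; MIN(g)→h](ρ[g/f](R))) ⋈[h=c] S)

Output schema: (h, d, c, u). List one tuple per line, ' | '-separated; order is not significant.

Row counts bottom-up:
  R → 6
  ρ[g/f](R) → 6
  γ[e; MIN(g)→h](ρ[g/f](R)) → 5
  π[h](γ[e; MIN(g)→h](ρ[g/f](R))) → 5
  S → 6
  (π[h](γ[e; MIN(g)→h](ρ[g/f](R))) ⋈[h=c] S) → 1

== RESULT ==
h | d | c | u
6 | 6 | 6 | q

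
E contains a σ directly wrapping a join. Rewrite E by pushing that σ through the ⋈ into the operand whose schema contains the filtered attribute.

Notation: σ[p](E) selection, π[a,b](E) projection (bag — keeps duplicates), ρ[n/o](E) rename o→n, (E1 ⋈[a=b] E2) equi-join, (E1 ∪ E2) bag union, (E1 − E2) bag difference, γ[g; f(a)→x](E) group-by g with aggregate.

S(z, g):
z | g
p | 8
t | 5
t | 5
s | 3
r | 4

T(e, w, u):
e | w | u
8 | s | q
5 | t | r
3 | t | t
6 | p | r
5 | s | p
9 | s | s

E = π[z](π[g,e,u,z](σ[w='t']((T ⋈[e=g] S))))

σ filters on w, owned by the left side.
E' = π[z](π[g,e,u,z]((σ[w='t'](T) ⋈[e=g] S)))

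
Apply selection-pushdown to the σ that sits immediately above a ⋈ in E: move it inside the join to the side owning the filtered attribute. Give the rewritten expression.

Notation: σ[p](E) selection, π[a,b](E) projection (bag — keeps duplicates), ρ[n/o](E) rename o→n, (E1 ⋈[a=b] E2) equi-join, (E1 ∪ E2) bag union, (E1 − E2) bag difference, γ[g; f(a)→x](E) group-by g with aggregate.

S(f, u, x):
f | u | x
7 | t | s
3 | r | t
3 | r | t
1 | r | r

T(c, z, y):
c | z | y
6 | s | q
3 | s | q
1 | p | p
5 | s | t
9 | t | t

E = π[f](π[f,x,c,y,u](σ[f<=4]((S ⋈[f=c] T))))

σ filters on f, owned by the left side.
E' = π[f](π[f,x,c,y,u]((σ[f<=4](S) ⋈[f=c] T)))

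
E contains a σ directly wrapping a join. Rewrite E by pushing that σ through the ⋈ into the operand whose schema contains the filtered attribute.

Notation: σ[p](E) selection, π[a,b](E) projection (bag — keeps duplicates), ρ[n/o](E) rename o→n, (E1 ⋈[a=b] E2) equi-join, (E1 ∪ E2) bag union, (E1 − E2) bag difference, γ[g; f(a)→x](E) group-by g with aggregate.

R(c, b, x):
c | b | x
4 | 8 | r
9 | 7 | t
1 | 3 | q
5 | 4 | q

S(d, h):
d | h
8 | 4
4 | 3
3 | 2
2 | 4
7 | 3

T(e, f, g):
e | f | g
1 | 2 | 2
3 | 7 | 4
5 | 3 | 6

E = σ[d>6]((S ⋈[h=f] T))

σ filters on d, owned by the left side.
E' = (σ[d>6](S) ⋈[h=f] T)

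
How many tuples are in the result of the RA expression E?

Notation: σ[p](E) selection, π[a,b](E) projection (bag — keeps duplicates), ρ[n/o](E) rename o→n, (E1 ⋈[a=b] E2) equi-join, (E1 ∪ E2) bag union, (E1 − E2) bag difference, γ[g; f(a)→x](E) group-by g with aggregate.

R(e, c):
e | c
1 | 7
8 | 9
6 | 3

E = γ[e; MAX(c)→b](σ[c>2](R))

Subexpression sizes:
  R → 3
  σ[c>2](R) → 3
  γ[e; MAX(c)→b](σ[c>2](R)) → 3

|E| = 3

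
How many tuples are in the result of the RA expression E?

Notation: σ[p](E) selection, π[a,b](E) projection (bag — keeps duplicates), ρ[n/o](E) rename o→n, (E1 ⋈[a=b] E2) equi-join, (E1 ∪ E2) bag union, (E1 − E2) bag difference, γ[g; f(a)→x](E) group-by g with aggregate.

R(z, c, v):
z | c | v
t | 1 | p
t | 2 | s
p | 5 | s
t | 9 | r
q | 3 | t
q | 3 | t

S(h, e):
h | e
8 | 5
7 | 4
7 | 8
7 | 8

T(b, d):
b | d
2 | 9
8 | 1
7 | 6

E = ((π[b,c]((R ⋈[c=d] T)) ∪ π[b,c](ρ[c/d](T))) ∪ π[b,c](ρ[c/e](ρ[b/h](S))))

Per-node cardinality:
  R → 6
  T → 3
  (R ⋈[c=d] T) → 2
  π[b,c]((R ⋈[c=d] T)) → 2
  T → 3
  ρ[c/d](T) → 3
  π[b,c](ρ[c/d](T)) → 3
  (π[b,c]((R ⋈[c=d] T)) ∪ π[b,c](ρ[c/d](T))) → 5
  S → 4
  ρ[b/h](S) → 4
  ρ[c/e](ρ[b/h](S)) → 4
  π[b,c](ρ[c/e](ρ[b/h](S))) → 4
  ((π[b,c]((R ⋈[c=d] T)) ∪ π[b,c](ρ[c/d](T))) ∪ π[b,c](ρ[c/e](ρ[b/h](S)))) → 9

|E| = 9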